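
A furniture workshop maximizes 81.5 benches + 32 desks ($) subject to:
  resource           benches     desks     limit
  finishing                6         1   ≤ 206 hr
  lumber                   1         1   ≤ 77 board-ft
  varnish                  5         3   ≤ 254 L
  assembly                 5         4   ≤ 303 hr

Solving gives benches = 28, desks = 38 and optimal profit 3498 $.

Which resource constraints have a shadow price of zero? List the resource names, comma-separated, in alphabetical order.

finishing: 206/206 (binding)
lumber: 66/77 (slack 11)
varnish: 254/254 (binding)
assembly: 292/303 (slack 11)
By complementary slackness, a constraint with positive slack has shadow price 0 → assembly, lumber.

assembly, lumber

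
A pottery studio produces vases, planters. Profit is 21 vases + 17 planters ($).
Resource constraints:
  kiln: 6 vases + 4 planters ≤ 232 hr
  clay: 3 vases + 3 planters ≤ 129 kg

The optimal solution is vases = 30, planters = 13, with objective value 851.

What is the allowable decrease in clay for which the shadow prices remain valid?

13

Binding constraints: kiln, clay. The basis is B = [[6,4],[3,3]] with det 6.
Per unit decrease in clay, x* moves by d = (0.6667, -1).
The basis stays optimal until planters reaches 0; allowable decrease = 13 kg.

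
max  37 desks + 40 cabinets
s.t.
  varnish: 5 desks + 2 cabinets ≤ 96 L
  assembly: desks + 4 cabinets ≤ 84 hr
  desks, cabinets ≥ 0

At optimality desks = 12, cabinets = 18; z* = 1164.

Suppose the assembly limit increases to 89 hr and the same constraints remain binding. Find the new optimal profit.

Both varnish and assembly are binding at x*.
Dual feasibility on the basic columns requires 5·y_varnish + 1·y_assembly = 37, 2·y_varnish + 4·y_assembly = 40.
This yields shadow prices y_varnish = 6, y_assembly = 7.
Δz = y_assembly·Δb = 7 × (5) = 35, so new z* = 1164 + 35 = 1199.

1199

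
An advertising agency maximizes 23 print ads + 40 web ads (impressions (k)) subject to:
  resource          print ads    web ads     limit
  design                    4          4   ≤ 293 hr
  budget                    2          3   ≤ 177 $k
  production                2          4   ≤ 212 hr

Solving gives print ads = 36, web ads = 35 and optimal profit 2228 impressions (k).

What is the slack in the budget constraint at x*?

budget used = 2·36 + 3·35 = 177; slack = 177 − 177 = 0.

0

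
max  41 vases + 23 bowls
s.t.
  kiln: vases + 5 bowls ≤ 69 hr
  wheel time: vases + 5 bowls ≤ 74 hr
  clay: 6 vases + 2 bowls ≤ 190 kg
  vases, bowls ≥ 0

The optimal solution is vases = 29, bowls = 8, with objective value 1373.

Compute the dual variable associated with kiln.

At the optimum: kiln uses 69 of 69 (binding); wheel time uses 69 of 74 (slack = 5); clay uses 190 of 190 (binding).
By complementary slackness, y = 0 for the non-binding constraint.
The binding rows give the dual system: 1·y_kiln + 6·y_clay = 41 and 5·y_kiln + 2·y_clay = 23.
Solving: y_kiln = 2, y_clay = 6.5.
Shadow price of kiln = 2.

2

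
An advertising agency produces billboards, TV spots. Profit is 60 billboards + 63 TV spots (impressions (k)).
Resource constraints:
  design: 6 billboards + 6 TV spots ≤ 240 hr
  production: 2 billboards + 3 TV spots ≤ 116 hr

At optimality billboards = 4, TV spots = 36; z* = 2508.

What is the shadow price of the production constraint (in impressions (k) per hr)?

At the optimum: design uses 240 of 240 (binding); production uses 116 of 116 (binding).
The binding rows give the dual system: 6·y_design + 2·y_production = 60 and 6·y_design + 3·y_production = 63.
This yields shadow prices y_design = 9, y_production = 3.
Shadow price of production = 3.

3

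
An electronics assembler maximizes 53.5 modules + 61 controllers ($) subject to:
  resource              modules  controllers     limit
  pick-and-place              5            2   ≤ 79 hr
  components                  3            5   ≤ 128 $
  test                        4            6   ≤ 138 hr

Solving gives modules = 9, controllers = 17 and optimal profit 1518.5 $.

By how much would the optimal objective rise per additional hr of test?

9

At the optimum: pick-and-place uses 79 of 79 (binding); components uses 112 of 128 (slack = 16); test uses 138 of 138 (binding).
Slack constraints have shadow price 0 (complementary slackness).
From A_Bᵀ y = c: 5·y_pick-and-place + 4·y_test = 53.5; 2·y_pick-and-place + 6·y_test = 61.
Solving: y_pick-and-place = 3.5, y_test = 9.
Shadow price of test = 9.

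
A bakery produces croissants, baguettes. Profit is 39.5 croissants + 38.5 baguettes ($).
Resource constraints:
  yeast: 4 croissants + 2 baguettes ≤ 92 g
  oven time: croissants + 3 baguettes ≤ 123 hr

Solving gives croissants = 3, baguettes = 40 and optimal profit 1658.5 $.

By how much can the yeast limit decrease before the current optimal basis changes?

Binding constraints: yeast, oven time. The basis is B = [[4,2],[1,3]] with det 10.
Per unit decrease in yeast, x* moves by d = (-0.3, 0.1).
The basis stays optimal until croissants reaches 0; allowable decrease = 10 g.

10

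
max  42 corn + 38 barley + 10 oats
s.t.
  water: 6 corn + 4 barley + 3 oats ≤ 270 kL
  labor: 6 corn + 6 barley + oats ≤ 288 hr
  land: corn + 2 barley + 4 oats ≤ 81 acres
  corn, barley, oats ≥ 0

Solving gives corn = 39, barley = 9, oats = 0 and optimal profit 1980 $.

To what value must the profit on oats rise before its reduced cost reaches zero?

11

At the optimum: water uses 270 of 270 (binding); labor uses 288 of 288 (binding); land uses 57 of 81 (slack = 24).
By complementary slackness, y = 0 for the non-binding constraint.
From A_Bᵀ y = c: 6·y_water + 6·y_labor = 42; 4·y_water + 6·y_labor = 38.
This yields shadow prices y_water = 2, y_labor = 5.
oats enters the basis when its profit ≥ yᵀa₃ = 2·3 + 5·1 = 11.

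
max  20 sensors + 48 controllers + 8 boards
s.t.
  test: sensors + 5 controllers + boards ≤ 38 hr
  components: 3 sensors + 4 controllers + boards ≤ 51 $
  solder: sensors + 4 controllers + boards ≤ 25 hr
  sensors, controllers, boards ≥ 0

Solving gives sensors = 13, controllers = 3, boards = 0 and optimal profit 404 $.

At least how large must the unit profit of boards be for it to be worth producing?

At the optimum: test uses 28 of 38 (slack = 10); components uses 51 of 51 (binding); solder uses 25 of 25 (binding).
By complementary slackness, y = 0 for the non-binding constraint.
From A_Bᵀ y = c: 3·y_components + 1·y_solder = 20; 4·y_components + 4·y_solder = 48.
Solving: y_components = 4, y_solder = 8.
boards enters the basis when its profit ≥ yᵀa₃ = 4·1 + 8·1 = 12.

12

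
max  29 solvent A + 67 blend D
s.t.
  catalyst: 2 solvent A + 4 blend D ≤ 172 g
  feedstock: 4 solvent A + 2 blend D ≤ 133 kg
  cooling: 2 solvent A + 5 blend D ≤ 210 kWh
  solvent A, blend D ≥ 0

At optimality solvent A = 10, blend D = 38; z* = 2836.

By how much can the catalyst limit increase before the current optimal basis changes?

Binding constraints: catalyst, cooling. The basis is B = [[2,4],[2,5]] with det 2.
Per unit increase in catalyst, x* moves by d = (2.5, -1).
The basis stays optimal until feedstock becomes binding; allowable increase = 2.125 g.

2.125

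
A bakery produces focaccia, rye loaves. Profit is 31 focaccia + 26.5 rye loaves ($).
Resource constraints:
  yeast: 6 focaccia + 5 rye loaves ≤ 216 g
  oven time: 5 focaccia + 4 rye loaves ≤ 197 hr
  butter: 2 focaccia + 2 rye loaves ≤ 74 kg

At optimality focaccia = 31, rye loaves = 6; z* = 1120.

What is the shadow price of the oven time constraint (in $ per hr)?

At the optimum: yeast uses 216 of 216 (binding); oven time uses 179 of 197 (slack = 18); butter uses 74 of 74 (binding).
Slack constraints have shadow price 0 (complementary slackness).
The binding rows give the dual system: 6·y_yeast + 2·y_butter = 31 and 5·y_yeast + 2·y_butter = 26.5.
Solving: y_yeast = 4.5, y_butter = 2.
Shadow price of oven time = 0.

0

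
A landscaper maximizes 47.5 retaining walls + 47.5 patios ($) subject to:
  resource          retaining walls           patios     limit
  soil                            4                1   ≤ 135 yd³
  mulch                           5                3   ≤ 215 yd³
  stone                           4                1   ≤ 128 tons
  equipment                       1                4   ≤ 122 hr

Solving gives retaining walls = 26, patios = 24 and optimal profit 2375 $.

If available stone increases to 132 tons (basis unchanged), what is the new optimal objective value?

2413

At the optimum: soil uses 128 of 135 (slack = 7); mulch uses 202 of 215 (slack = 13); stone uses 128 of 128 (binding); equipment uses 122 of 122 (binding).
By complementary slackness, y = 0 for the non-binding constraints.
Dual feasibility on the basic columns requires 4·y_stone + 1·y_equipment = 47.5, 1·y_stone + 4·y_equipment = 47.5.
This yields shadow prices y_stone = 9.5, y_equipment = 9.5.
Δz = y_stone·Δb = 9.5 × (4) = 38, so new z* = 2375 + 38 = 2413.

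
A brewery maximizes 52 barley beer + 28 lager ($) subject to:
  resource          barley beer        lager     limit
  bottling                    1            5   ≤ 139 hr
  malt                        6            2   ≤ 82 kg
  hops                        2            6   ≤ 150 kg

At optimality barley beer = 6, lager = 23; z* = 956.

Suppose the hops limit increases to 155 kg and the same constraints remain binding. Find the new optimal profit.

966

At the optimum: bottling uses 121 of 139 (slack = 18); malt uses 82 of 82 (binding); hops uses 150 of 150 (binding).
By complementary slackness, y = 0 for the non-binding constraint.
The binding rows give the dual system: 6·y_malt + 2·y_hops = 52 and 2·y_malt + 6·y_hops = 28.
→ y_malt = 8 and y_hops = 2.
Δz = y_hops·Δb = 2 × (5) = 10, so new z* = 956 + 10 = 966.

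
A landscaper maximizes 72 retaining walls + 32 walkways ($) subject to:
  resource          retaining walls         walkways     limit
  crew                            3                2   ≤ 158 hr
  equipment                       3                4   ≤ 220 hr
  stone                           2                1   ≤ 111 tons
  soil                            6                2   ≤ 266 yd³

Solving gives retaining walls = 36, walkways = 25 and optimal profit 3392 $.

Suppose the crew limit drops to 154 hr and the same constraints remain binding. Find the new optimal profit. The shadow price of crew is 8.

3360

Δb = -4, so new z* = 3392 + (8)·(-4) = 3392 − 32 = 3360.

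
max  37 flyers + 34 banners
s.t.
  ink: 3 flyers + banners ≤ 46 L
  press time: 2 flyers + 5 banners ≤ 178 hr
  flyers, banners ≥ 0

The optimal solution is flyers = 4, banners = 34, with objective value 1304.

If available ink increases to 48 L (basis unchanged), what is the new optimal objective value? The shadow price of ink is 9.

1322

Δb = 2, so new z* = 1304 + (9)·(2) = 1304 + 18 = 1322.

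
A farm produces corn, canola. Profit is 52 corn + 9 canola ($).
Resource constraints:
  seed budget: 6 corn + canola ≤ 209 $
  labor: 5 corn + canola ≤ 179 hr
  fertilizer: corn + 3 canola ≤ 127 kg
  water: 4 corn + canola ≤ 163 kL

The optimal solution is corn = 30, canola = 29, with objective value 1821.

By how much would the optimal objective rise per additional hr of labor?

Binding: seed budget and labor. Non-binding: fertilizer (10 unused), water (14 unused).
Since fertilizer, water are not tight, their duals are 0.
The binding rows give the dual system: 6·y_seed budget + 5·y_labor = 52 and 1·y_seed budget + 1·y_labor = 9.
→ y_seed budget = 7 and y_labor = 2.
Shadow price of labor = 2.

2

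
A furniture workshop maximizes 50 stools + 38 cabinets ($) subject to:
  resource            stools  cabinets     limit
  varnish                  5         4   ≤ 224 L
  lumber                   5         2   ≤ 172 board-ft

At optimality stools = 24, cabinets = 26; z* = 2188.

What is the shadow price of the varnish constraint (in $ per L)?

9

Check each constraint at x*: varnish 224/224 (tight); lumber 172/172 (tight).
From A_Bᵀ y = c: 5·y_varnish + 5·y_lumber = 50; 4·y_varnish + 2·y_lumber = 38.
This yields shadow prices y_varnish = 9, y_lumber = 1.
Shadow price of varnish = 9.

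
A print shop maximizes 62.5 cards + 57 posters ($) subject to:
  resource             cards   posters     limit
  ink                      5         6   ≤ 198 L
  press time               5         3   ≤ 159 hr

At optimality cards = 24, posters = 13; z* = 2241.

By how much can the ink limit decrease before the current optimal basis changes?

Binding constraints: ink, press time. The basis is B = [[5,6],[5,3]] with det -15.
Per unit decrease in ink, x* moves by d = (0.2, -0.3333).
The basis stays optimal until posters reaches 0; allowable decrease = 39 L.

39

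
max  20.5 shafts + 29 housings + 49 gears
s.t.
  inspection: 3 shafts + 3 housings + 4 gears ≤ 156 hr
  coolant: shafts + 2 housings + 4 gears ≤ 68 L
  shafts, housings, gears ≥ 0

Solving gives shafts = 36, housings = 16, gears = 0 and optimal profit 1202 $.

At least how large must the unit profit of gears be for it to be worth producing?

50

At the optimum: inspection uses 156 of 156 (binding); coolant uses 68 of 68 (binding).
Dual feasibility on the basic columns requires 3·y_inspection + 1·y_coolant = 20.5, 3·y_inspection + 2·y_coolant = 29.
This yields shadow prices y_inspection = 4, y_coolant = 8.5.
gears enters the basis when its profit ≥ yᵀa₃ = 4·4 + 8.5·4 = 50.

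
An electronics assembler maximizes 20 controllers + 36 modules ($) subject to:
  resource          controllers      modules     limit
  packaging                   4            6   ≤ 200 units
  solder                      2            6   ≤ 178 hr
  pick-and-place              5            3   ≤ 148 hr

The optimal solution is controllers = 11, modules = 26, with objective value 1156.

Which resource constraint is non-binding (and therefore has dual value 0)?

packaging: 200/200 (binding)
solder: 178/178 (binding)
pick-and-place: 133/148 (slack 15)
By complementary slackness, a constraint with positive slack has shadow price 0 → pick-and-place.

pick-and-place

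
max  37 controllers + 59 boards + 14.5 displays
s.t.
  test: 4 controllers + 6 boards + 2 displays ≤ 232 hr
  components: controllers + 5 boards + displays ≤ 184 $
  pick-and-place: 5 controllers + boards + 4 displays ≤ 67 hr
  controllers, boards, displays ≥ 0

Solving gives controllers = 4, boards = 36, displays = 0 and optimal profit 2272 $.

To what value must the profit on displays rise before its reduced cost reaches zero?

At the optimum: test uses 232 of 232 (binding); components uses 184 of 184 (binding); pick-and-place uses 56 of 67 (slack = 11).
Since pick-and-place is not tight, its dual is 0.
The binding rows give the dual system: 4·y_test + 1·y_components = 37 and 6·y_test + 5·y_components = 59.
This yields shadow prices y_test = 9, y_components = 1.
displays enters the basis when its profit ≥ yᵀa₃ = 9·2 + 1·1 = 19.

19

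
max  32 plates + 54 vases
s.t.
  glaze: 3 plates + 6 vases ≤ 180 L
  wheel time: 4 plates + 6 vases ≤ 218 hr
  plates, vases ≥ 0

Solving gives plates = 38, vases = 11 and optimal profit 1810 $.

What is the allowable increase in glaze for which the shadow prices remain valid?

38

Binding constraints: glaze, wheel time. The basis is B = [[3,6],[4,6]] with det -6.
Per unit increase in glaze, x* moves by d = (-1, 0.6667).
The basis stays optimal until plates reaches 0; allowable increase = 38 L.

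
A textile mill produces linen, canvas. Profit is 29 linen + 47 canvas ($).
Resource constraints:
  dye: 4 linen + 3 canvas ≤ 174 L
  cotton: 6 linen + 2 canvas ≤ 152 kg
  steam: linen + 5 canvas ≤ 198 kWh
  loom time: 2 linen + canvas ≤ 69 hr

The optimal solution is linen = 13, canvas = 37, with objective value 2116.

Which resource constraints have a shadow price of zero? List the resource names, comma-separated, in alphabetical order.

dye: 163/174 (slack 11)
cotton: 152/152 (binding)
steam: 198/198 (binding)
loom time: 63/69 (slack 6)
By complementary slackness, a constraint with positive slack has shadow price 0 → dye, loom time.

dye, loom time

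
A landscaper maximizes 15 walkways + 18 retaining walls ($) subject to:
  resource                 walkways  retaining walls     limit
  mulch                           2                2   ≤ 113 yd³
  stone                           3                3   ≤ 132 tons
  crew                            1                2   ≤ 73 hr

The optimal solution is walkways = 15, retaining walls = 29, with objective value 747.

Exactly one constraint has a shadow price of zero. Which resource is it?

mulch: 88/113 (slack 25)
stone: 132/132 (binding)
crew: 73/73 (binding)
By complementary slackness, a constraint with positive slack has shadow price 0 → mulch.

mulch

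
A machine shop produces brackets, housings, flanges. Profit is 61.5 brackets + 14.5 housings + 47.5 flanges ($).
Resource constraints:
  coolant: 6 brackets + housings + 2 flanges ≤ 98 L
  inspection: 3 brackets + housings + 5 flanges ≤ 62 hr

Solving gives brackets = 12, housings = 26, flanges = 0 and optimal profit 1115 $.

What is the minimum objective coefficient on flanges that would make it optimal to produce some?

54.5

Check each constraint at x*: coolant 98/98 (tight); inspection 62/62 (tight).
The binding rows give the dual system: 6·y_coolant + 3·y_inspection = 61.5 and 1·y_coolant + 1·y_inspection = 14.5.
Solving: y_coolant = 6, y_inspection = 8.5.
flanges enters the basis when its profit ≥ yᵀa₃ = 6·2 + 8.5·5 = 54.5.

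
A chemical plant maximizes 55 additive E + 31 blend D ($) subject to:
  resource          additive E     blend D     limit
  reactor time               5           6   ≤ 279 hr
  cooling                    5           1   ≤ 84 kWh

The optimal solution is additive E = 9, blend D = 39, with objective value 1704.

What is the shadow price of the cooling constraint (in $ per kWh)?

7

Both reactor time and cooling are binding at x*.
From A_Bᵀ y = c: 5·y_reactor time + 5·y_cooling = 55; 6·y_reactor time + 1·y_cooling = 31.
→ y_reactor time = 4 and y_cooling = 7.
Shadow price of cooling = 7.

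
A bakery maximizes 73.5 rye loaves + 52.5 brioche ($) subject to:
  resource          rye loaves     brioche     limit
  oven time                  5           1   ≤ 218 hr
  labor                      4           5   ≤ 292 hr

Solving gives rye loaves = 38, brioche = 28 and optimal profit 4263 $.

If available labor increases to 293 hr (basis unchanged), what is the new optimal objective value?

At the optimum: oven time uses 218 of 218 (binding); labor uses 292 of 292 (binding).
Dual feasibility on the basic columns requires 5·y_oven time + 4·y_labor = 73.5, 1·y_oven time + 5·y_labor = 52.5.
→ y_oven time = 7.5 and y_labor = 9.
Δz = y_labor·Δb = 9 × (1) = 9, so new z* = 4263 + 9 = 4272.

4272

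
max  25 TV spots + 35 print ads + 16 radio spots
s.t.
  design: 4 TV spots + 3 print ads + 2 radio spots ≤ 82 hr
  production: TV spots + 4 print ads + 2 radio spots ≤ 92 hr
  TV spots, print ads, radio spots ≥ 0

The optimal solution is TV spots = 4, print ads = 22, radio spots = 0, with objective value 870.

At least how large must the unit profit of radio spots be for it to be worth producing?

At the optimum: design uses 82 of 82 (binding); production uses 92 of 92 (binding).
From A_Bᵀ y = c: 4·y_design + 1·y_production = 25; 3·y_design + 4·y_production = 35.
→ y_design = 5 and y_production = 5.
radio spots enters the basis when its profit ≥ yᵀa₃ = 5·2 + 5·2 = 20.

20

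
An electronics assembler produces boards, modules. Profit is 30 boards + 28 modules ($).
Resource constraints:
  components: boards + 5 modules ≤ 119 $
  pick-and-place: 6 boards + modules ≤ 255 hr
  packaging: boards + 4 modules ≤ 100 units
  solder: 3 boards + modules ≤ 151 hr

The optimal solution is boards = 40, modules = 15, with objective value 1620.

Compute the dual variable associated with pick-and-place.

Check each constraint at x*: components 115/119 (slack 4); pick-and-place 255/255 (tight); packaging 100/100 (tight); solder 135/151 (slack 16).
Since components, solder are not tight, their duals are 0.
Dual feasibility on the basic columns requires 6·y_pick-and-place + 1·y_packaging = 30, 1·y_pick-and-place + 4·y_packaging = 28.
Solving: y_pick-and-place = 4, y_packaging = 6.
Shadow price of pick-and-place = 4.

4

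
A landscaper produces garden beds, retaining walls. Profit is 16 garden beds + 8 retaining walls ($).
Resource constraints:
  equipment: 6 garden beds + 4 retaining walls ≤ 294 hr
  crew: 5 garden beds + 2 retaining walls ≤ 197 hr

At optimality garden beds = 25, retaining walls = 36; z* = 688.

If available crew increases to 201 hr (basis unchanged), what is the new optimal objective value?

Both equipment and crew are binding at x*.
From A_Bᵀ y = c: 6·y_equipment + 5·y_crew = 16; 4·y_equipment + 2·y_crew = 8.
→ y_equipment = 1 and y_crew = 2.
Δz = y_crew·Δb = 2 × (4) = 8, so new z* = 688 + 8 = 696.

696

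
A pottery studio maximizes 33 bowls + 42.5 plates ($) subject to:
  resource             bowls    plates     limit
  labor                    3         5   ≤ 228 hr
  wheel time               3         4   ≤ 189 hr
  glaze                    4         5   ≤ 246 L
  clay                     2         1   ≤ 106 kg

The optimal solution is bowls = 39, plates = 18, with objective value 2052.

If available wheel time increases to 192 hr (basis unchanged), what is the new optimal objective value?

At the optimum: labor uses 207 of 228 (slack = 21); wheel time uses 189 of 189 (binding); glaze uses 246 of 246 (binding); clay uses 96 of 106 (slack = 10).
Slack constraints have shadow price 0 (complementary slackness).
The binding rows give the dual system: 3·y_wheel time + 4·y_glaze = 33 and 4·y_wheel time + 5·y_glaze = 42.5.
Solving: y_wheel time = 5, y_glaze = 4.5.
Δz = y_wheel time·Δb = 5 × (3) = 15, so new z* = 2052 + 15 = 2067.

2067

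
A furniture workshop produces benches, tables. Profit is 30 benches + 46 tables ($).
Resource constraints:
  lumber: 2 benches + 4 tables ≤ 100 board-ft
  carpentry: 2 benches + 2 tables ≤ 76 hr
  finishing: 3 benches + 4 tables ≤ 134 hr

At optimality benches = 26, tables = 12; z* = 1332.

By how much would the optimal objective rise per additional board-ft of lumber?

Check each constraint at x*: lumber 100/100 (tight); carpentry 76/76 (tight); finishing 126/134 (slack 8).
By complementary slackness, y = 0 for the non-binding constraint.
The binding rows give the dual system: 2·y_lumber + 2·y_carpentry = 30 and 4·y_lumber + 2·y_carpentry = 46.
This yields shadow prices y_lumber = 8, y_carpentry = 7.
Shadow price of lumber = 8.

8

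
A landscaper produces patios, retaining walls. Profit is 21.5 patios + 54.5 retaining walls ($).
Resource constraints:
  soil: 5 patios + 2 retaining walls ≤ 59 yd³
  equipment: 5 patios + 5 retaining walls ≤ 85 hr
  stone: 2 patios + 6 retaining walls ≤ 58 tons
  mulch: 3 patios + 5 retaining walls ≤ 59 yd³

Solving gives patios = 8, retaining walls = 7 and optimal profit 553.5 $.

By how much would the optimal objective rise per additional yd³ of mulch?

2.5

Binding: stone and mulch. Non-binding: soil (5 unused), equipment (10 unused).
By complementary slackness, y = 0 for the non-binding constraints.
Dual feasibility on the basic columns requires 2·y_stone + 3·y_mulch = 21.5, 6·y_stone + 5·y_mulch = 54.5.
This yields shadow prices y_stone = 7, y_mulch = 2.5.
Shadow price of mulch = 2.5.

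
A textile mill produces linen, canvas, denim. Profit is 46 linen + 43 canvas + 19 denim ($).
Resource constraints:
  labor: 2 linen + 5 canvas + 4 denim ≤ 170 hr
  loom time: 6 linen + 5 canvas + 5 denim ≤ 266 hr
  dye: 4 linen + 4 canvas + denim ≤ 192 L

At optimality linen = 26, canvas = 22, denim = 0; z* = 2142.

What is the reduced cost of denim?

-3

Binding: loom time and dye. Non-binding: labor (8 unused).
Since labor is not tight, its dual is 0.
The binding rows give the dual system: 6·y_loom time + 4·y_dye = 46 and 5·y_loom time + 4·y_dye = 43.
Solving: y_loom time = 3, y_dye = 7.
Reduced cost of denim: c₃ − yᵀa₃ = 19 − (3·5 + 7·1) = 19 − 22 = -3.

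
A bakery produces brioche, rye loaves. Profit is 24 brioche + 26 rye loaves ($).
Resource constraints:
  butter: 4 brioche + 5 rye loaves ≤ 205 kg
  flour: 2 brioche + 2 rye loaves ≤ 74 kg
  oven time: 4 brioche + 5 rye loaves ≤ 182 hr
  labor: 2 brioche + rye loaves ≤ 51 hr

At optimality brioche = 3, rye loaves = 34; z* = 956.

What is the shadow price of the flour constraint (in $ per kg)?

Check each constraint at x*: butter 182/205 (slack 23); flour 74/74 (tight); oven time 182/182 (tight); labor 40/51 (slack 11).
By complementary slackness, y = 0 for the non-binding constraints.
From A_Bᵀ y = c: 2·y_flour + 4·y_oven time = 24; 2·y_flour + 5·y_oven time = 26.
→ y_flour = 8 and y_oven time = 2.
Shadow price of flour = 8.

8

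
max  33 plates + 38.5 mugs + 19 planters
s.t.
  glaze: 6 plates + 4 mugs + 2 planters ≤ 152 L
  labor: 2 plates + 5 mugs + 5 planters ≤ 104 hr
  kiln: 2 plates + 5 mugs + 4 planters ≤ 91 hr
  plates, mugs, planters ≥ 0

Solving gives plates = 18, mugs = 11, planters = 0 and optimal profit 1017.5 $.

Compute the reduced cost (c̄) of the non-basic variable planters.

-7

Check each constraint at x*: glaze 152/152 (tight); labor 91/104 (slack 13); kiln 91/91 (tight).
Slack constraints have shadow price 0 (complementary slackness).
Dual feasibility on the basic columns requires 6·y_glaze + 2·y_kiln = 33, 4·y_glaze + 5·y_kiln = 38.5.
This yields shadow prices y_glaze = 4, y_kiln = 4.5.
Reduced cost of planters: c₃ − yᵀa₃ = 19 − (4·2 + 4.5·4) = 19 − 26 = -7.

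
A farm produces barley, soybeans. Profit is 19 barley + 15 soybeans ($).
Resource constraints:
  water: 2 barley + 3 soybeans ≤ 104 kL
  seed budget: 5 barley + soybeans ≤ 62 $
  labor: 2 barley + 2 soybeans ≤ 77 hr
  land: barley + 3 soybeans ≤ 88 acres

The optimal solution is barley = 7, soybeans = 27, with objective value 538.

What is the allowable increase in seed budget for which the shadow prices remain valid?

31.5

Binding constraints: seed budget, land. The basis is B = [[5,1],[1,3]] with det 14.
Per unit increase in seed budget, x* moves by d = (0.2143, -0.0714).
The basis stays optimal until labor becomes binding; allowable increase = 31.5 $.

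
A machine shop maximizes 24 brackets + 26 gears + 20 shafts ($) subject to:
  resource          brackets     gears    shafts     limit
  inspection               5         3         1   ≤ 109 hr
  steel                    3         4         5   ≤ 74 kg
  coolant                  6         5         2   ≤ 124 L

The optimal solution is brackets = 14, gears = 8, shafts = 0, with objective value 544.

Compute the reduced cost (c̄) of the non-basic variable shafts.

-4

At the optimum: inspection uses 94 of 109 (slack = 15); steel uses 74 of 74 (binding); coolant uses 124 of 124 (binding).
Since inspection is not tight, its dual is 0.
Dual feasibility on the basic columns requires 3·y_steel + 6·y_coolant = 24, 4·y_steel + 5·y_coolant = 26.
Solving: y_steel = 4, y_coolant = 2.
Reduced cost of shafts: c₃ − yᵀa₃ = 20 − (4·5 + 2·2) = 20 − 24 = -4.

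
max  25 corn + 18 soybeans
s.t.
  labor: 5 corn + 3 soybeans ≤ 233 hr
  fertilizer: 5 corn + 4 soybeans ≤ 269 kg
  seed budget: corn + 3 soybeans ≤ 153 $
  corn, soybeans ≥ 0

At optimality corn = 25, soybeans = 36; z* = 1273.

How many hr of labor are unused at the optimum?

0

labor used = 5·25 + 3·36 = 233; slack = 233 − 233 = 0.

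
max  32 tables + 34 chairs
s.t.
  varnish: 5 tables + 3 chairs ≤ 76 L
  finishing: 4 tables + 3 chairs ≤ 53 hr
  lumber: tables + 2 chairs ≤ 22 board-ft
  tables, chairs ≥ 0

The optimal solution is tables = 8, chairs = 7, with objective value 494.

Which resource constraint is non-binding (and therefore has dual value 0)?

varnish

varnish: 61/76 (slack 15)
finishing: 53/53 (binding)
lumber: 22/22 (binding)
By complementary slackness, a constraint with positive slack has shadow price 0 → varnish.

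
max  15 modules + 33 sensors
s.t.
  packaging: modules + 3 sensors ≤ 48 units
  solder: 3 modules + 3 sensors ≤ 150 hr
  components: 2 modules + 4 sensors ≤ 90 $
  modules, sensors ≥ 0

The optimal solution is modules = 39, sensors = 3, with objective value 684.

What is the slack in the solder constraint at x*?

solder used = 3·39 + 3·3 = 126; slack = 150 − 126 = 24.

24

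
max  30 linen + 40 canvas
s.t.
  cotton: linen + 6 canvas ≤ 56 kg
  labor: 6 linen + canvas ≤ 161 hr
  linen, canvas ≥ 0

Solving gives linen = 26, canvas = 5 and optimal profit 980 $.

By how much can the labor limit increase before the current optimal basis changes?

Binding constraints: cotton, labor. The basis is B = [[1,6],[6,1]] with det -35.
Per unit increase in labor, x* moves by d = (0.1714, -0.0286).
The basis stays optimal until canvas reaches 0; allowable increase = 175 hr.

175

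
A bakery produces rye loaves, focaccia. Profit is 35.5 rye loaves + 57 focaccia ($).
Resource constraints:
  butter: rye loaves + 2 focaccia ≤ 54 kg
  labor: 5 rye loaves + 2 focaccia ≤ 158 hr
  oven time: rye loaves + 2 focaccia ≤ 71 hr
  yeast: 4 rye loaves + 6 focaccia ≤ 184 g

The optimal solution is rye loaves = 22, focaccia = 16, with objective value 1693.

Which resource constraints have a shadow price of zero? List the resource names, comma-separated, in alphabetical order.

labor, oven time

butter: 54/54 (binding)
labor: 142/158 (slack 16)
oven time: 54/71 (slack 17)
yeast: 184/184 (binding)
By complementary slackness, a constraint with positive slack has shadow price 0 → labor, oven time.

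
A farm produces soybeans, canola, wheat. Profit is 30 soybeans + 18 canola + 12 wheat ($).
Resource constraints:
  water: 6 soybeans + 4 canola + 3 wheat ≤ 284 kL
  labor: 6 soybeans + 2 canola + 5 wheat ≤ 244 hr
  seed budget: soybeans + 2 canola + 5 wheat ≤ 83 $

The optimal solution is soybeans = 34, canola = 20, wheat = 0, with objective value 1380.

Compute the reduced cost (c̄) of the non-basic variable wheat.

At the optimum: water uses 284 of 284 (binding); labor uses 244 of 244 (binding); seed budget uses 74 of 83 (slack = 9).
Slack constraints have shadow price 0 (complementary slackness).
The binding rows give the dual system: 6·y_water + 6·y_labor = 30 and 4·y_water + 2·y_labor = 18.
This yields shadow prices y_water = 4, y_labor = 1.
Reduced cost of wheat: c₃ − yᵀa₃ = 12 − (4·3 + 1·5) = 12 − 17 = -5.

-5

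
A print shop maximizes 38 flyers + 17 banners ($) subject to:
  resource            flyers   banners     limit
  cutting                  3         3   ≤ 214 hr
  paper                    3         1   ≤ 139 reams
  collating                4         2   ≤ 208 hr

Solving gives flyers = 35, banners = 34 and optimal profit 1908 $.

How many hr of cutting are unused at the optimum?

cutting used = 3·35 + 3·34 = 207; slack = 214 − 207 = 7.

7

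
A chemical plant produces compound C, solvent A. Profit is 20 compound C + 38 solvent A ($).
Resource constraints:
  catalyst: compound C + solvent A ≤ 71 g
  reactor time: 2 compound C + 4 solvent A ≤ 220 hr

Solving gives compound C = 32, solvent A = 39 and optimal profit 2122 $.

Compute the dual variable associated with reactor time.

At the optimum: catalyst uses 71 of 71 (binding); reactor time uses 220 of 220 (binding).
From A_Bᵀ y = c: 1·y_catalyst + 2·y_reactor time = 20; 1·y_catalyst + 4·y_reactor time = 38.
Solving: y_catalyst = 2, y_reactor time = 9.
Shadow price of reactor time = 9.

9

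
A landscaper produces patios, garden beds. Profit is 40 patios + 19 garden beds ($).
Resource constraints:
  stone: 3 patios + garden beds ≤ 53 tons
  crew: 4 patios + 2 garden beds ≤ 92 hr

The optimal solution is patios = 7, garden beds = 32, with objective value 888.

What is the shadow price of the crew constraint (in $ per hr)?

8.5

Check each constraint at x*: stone 53/53 (tight); crew 92/92 (tight).
The binding rows give the dual system: 3·y_stone + 4·y_crew = 40 and 1·y_stone + 2·y_crew = 19.
Solving: y_stone = 2, y_crew = 8.5.
Shadow price of crew = 8.5.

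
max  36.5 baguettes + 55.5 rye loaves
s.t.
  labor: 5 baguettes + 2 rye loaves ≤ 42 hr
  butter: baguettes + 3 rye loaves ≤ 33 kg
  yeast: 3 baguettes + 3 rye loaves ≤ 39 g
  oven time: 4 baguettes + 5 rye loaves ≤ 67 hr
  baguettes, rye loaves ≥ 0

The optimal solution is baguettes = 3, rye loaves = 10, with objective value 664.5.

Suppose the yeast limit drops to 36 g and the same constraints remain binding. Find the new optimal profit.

637.5

At the optimum: labor uses 35 of 42 (slack = 7); butter uses 33 of 33 (binding); yeast uses 39 of 39 (binding); oven time uses 62 of 67 (slack = 5).
Since labor, oven time are not tight, their duals are 0.
Dual feasibility on the basic columns requires 1·y_butter + 3·y_yeast = 36.5, 3·y_butter + 3·y_yeast = 55.5.
→ y_butter = 9.5 and y_yeast = 9.
Δz = y_yeast·Δb = 9 × (-3) = -27, so new z* = 664.5 − 27 = 637.5.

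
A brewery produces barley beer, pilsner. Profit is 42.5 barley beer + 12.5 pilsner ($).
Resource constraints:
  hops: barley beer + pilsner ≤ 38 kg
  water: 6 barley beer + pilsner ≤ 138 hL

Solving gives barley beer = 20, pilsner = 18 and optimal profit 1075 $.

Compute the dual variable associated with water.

Check each constraint at x*: hops 38/38 (tight); water 138/138 (tight).
Dual feasibility on the basic columns requires 1·y_hops + 6·y_water = 42.5, 1·y_hops + 1·y_water = 12.5.
This yields shadow prices y_hops = 6.5, y_water = 6.
Shadow price of water = 6.

6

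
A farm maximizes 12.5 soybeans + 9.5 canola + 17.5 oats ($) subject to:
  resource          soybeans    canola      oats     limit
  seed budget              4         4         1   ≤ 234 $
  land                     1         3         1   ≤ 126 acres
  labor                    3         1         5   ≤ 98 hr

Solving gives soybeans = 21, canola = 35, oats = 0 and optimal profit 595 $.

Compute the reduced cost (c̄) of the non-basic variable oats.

-2

Check each constraint at x*: seed budget 224/234 (slack 10); land 126/126 (tight); labor 98/98 (tight).
Since seed budget is not tight, its dual is 0.
From A_Bᵀ y = c: 1·y_land + 3·y_labor = 12.5; 3·y_land + 1·y_labor = 9.5.
→ y_land = 2 and y_labor = 3.5.
Reduced cost of oats: c₃ − yᵀa₃ = 17.5 − (2·1 + 3.5·5) = 17.5 − 19.5 = -2.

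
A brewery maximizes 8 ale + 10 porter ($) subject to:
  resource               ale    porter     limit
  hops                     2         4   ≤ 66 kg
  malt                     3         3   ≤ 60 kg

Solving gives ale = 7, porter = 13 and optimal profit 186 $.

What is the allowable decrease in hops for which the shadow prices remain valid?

26

Binding constraints: hops, malt. The basis is B = [[2,4],[3,3]] with det -6.
Per unit decrease in hops, x* moves by d = (0.5, -0.5).
The basis stays optimal until porter reaches 0; allowable decrease = 26 kg.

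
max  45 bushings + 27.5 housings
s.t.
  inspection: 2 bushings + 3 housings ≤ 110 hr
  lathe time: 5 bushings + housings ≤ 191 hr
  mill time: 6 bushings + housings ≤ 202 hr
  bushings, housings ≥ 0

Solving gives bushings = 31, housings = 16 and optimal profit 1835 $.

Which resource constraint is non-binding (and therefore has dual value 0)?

inspection: 110/110 (binding)
lathe time: 171/191 (slack 20)
mill time: 202/202 (binding)
By complementary slackness, a constraint with positive slack has shadow price 0 → lathe time.

lathe time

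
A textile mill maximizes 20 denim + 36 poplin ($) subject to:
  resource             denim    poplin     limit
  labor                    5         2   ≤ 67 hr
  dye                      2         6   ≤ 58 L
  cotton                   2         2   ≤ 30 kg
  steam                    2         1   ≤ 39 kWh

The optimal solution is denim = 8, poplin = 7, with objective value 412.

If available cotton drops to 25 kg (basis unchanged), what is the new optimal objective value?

382

At the optimum: labor uses 54 of 67 (slack = 13); dye uses 58 of 58 (binding); cotton uses 30 of 30 (binding); steam uses 23 of 39 (slack = 16).
By complementary slackness, y = 0 for the non-binding constraints.
From A_Bᵀ y = c: 2·y_dye + 2·y_cotton = 20; 6·y_dye + 2·y_cotton = 36.
This yields shadow prices y_dye = 4, y_cotton = 6.
Δz = y_cotton·Δb = 6 × (-5) = -30, so new z* = 412 − 30 = 382.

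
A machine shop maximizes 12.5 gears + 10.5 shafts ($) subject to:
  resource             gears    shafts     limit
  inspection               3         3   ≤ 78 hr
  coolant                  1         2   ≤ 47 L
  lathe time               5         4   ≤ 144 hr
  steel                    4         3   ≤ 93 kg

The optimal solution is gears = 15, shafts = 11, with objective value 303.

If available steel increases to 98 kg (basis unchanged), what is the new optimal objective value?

Binding: inspection and steel. Non-binding: coolant (10 unused), lathe time (25 unused).
By complementary slackness, y = 0 for the non-binding constraints.
From A_Bᵀ y = c: 3·y_inspection + 4·y_steel = 12.5; 3·y_inspection + 3·y_steel = 10.5.
→ y_inspection = 1.5 and y_steel = 2.
Δz = y_steel·Δb = 2 × (5) = 10, so new z* = 303 + 10 = 313.

313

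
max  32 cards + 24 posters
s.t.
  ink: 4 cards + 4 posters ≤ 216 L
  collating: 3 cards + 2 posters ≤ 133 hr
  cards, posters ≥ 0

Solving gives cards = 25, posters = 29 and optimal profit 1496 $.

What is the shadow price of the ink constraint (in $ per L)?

Both ink and collating are binding at x*.
The binding rows give the dual system: 4·y_ink + 3·y_collating = 32 and 4·y_ink + 2·y_collating = 24.
Solving: y_ink = 2, y_collating = 8.
Shadow price of ink = 2.

2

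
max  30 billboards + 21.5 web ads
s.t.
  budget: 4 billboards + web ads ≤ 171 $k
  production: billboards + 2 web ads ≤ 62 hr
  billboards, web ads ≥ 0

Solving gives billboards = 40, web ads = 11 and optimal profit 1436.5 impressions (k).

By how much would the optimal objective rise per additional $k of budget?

Both budget and production are binding at x*.
From A_Bᵀ y = c: 4·y_budget + 1·y_production = 30; 1·y_budget + 2·y_production = 21.5.
This yields shadow prices y_budget = 5.5, y_production = 8.
Shadow price of budget = 5.5.

5.5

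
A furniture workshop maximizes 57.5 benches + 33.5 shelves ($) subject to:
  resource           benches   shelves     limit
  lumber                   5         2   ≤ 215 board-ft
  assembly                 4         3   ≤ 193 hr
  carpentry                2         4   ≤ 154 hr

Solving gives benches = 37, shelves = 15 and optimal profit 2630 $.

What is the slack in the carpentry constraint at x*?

20

carpentry used = 2·37 + 4·15 = 134; slack = 154 − 134 = 20.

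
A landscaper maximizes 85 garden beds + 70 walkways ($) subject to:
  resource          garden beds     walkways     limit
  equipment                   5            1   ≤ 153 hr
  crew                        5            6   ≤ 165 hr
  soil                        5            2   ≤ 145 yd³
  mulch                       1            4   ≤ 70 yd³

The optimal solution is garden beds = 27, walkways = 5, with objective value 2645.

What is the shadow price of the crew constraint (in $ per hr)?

9

At the optimum: equipment uses 140 of 153 (slack = 13); crew uses 165 of 165 (binding); soil uses 145 of 145 (binding); mulch uses 47 of 70 (slack = 23).
Since equipment, mulch are not tight, their duals are 0.
From A_Bᵀ y = c: 5·y_crew + 5·y_soil = 85; 6·y_crew + 2·y_soil = 70.
→ y_crew = 9 and y_soil = 8.
Shadow price of crew = 9.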